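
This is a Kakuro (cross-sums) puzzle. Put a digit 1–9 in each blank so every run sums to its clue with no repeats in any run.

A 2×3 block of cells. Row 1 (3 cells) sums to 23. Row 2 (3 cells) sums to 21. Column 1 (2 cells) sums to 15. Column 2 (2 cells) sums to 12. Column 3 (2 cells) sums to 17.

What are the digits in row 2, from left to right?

23 in 3 cells must be {6,8,9}; 17 in 2 cells must be {8,9}.
Nothing is forced directly, so branch on (1,2), whose candidates are 8 or 9. If (1,2) = 9: that forces (1,3) = 8, after which (2,2) would have to be in {4,5,6,7,8,9} for the 21 across but in {3} for the 12 down — contradiction. So (1,2) = 8.
Given what's placed, (1,3) must be 9 to fit the 23 across and 17 down.
(2,2) = 12 − 8 = 4 completes the 12 down.
(2,3) = 17 − 9 = 8 completes the 17 down.
(1,1) = 23 − 17 = 6 completes the 23 across.
(2,1) = 21 − 12 = 9 completes the 21 across.

9, 4, 8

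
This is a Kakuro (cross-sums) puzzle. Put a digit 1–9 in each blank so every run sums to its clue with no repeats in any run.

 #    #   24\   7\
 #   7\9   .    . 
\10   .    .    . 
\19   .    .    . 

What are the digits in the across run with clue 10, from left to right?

24 in 3 cells must be {7,8,9}; 7 in 3 cells must be {1,2,4}.
Only 7 fits R2C2 under both its across sum 10 and down sum 24.
Given what's placed, R1C2 must be 8 to fit the 9 across and 24 down.
R1C3 = 9 − 8 = 1 completes the 9 across.
R2C3 = 2: the only remaining digit allowed by both the 10 across and the 7 down.
R3C2 = 24 − 15 = 9 completes the 24 down.
R3C3 = 7 − 3 = 4 completes the 7 down.
R2C1 = 10 − 9 = 1 completes the 10 across.

1 7 2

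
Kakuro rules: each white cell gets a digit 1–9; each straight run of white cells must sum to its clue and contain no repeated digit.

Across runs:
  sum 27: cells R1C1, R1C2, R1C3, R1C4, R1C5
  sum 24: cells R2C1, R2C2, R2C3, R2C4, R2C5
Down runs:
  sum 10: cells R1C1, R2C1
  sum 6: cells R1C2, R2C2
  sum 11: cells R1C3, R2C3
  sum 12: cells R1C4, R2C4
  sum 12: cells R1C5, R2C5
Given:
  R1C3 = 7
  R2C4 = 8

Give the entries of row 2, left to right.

2 1 4 8 9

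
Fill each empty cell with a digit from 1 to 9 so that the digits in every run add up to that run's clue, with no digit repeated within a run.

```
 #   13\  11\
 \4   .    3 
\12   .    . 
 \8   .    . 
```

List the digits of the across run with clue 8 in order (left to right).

7 1

4 in 2 cells must be {1,3}.
R1C1 = 4 − 3 = 1 completes the 4 across.
R2C2 = 7: the only remaining digit allowed by both the 12 across and the 11 down.
R3C2 = 11 − 10 = 1 completes the 11 down.
R2C1 = 12 − 7 = 5 completes the 12 across.
R3C1 = 8 − 1 = 7 completes the 8 across.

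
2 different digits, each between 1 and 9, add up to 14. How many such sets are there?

2 distinct digits from 1–9 sum between 3 and 17.
Enumerating: {5,9}, {6,8}.

2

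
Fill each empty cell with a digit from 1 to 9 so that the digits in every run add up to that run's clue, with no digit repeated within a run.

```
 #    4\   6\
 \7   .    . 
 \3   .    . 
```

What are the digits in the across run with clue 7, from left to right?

3 4

3 in 2 cells must be {1,2}; 4 in 2 cells must be {1,3}.
The 3 across and the 4 down share only 1, so R2C1 = 1.
R2C2 = 3 − 1 = 2 completes the 3 across.
R1C1 = 4 − 1 = 3 completes the 4 down.
R1C2 = 7 − 3 = 4 completes the 7 across.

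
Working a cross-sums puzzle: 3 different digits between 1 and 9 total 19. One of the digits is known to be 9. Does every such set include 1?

No

Counterexample: {2,8,9} sums to 19 under that restriction without using 1.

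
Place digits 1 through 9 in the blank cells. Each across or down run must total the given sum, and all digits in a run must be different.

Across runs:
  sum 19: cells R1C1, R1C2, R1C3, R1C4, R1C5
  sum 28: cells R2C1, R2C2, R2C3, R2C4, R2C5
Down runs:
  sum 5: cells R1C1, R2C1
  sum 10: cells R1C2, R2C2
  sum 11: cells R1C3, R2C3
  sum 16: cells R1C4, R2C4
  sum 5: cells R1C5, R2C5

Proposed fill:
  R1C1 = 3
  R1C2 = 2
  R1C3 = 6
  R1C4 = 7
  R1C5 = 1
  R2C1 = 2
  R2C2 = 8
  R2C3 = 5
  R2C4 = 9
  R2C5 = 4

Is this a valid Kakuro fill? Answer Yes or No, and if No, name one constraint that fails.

Across: 3+2+6+7+1=19; 2+8+5+9+4=28. Down: 3+2=5; 2+8=10; 6+5=11; 7+9=16; 1+4=5. No digit repeats within any run.

Yes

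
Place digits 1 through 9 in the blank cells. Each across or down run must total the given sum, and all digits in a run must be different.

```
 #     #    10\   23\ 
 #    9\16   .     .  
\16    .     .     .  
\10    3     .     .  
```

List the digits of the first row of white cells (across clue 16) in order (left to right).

7 9

16 in 2 cells must be {7,9}; 23 in 3 cells must be {6,8,9}.
Intersecting the 16 across with the 10 down forces R1C2 = 7.
R1C3 = 16 − 7 = 9 completes the 16 across.
R2C1 = 9 − 3 = 6 completes the 9 down.
Given what's placed, R2C3 must be 8 to fit the 16 across and 23 down.
R3C3 = 23 − 17 = 6 completes the 23 down.
R2C2 = 16 − 14 = 2 completes the 16 across.
R3C2 = 10 − 9 = 1 completes the 10 across.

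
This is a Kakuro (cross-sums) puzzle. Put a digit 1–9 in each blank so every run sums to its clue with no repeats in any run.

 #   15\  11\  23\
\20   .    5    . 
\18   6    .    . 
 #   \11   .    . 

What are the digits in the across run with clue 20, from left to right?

23 in 3 cells must be {6,8,9}.
R1C1 = 15 − 6 = 9 completes the 15 down.
R1C3 = 20 − 14 = 6 completes the 20 across.
Given what's placed, R2C2 must be 4 to fit the 18 across and 11 down.
R2C3 = 18 − 10 = 8 completes the 18 across.
R3C2 = 11 − 9 = 2 completes the 11 down.
R3C3 = 11 − 2 = 9 completes the 11 across.

9 5 6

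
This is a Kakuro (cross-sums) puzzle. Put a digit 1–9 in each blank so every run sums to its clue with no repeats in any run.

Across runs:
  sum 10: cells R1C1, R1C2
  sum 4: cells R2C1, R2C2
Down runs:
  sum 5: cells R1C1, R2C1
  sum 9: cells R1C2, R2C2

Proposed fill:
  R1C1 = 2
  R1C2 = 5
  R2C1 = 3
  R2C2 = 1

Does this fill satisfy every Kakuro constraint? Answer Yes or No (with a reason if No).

No — the down run R1C2–R2C2 sums to 6, not 9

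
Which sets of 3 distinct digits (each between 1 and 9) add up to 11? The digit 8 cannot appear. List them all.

{1,3,7}; {1,4,6}; {2,3,6}; {2,4,5}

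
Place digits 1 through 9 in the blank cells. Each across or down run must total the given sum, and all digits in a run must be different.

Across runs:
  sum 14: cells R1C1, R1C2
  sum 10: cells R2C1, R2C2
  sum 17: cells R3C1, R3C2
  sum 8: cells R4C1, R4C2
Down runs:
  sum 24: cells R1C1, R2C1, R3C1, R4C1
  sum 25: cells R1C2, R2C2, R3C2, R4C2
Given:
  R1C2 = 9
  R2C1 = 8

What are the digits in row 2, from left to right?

8 2

17 in 2 cells must be {8,9}.
R1C1 = 14 − 9 = 5 completes the 14 across.
R2C2 = 10 − 8 = 2 completes the 10 across.
Given what's placed, R3C1 must be 9 to fit the 17 across and 24 down.
R3C2 = 17 − 9 = 8 completes the 17 across.
R4C1 = 24 − 22 = 2 completes the 24 down.
R4C2 = 8 − 2 = 6 completes the 8 across.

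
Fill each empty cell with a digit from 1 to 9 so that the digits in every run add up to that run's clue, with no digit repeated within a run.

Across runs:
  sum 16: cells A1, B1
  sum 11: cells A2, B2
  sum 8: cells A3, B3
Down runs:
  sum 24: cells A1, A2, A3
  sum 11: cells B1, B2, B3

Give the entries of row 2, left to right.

16 in 2 cells must be {7,9}; 24 in 3 cells must be {7,8,9}.
The 16 across and the 11 down share only 7, so B1 = 7.
Given what's placed, B2 must be 3 to fit the 11 across and 11 down.
A3 = 7: only digit in both the 8-across and 24-down candidate sets.
B3 = 8 − 7 = 1 completes the 8 across.
A1 = 16 − 7 = 9 completes the 16 across.
A2 = 11 − 3 = 8 completes the 11 across.

8 3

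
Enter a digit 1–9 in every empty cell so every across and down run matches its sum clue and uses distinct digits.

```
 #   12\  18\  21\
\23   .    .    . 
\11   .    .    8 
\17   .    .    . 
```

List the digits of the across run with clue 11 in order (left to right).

23 in 3 cells must be {6,8,9}.
No cell is forced outright now. R2C1 can only be 1 or 2 (the digits allowed by both its 11 across and its 12 down). If R2C1 = 1: that forces R2C2 = 2, R1C2 = 9, R1C3 = 6, R3C2 = 7, after which R3C3 would have to be in {1,2,4,6,8,9} for the 17 across but in {7} for the 21 down — contradiction. So R2C1 = 2.
R2C2 = 11 − 10 = 1 completes the 11 across.
Nothing is forced directly, so branch on R1C2, whose candidates are 8 or 9. If R1C2 = 9: that forces R1C1 = 6, after which R1C3 would have to be in {8} for the 23 across but in {4,6,7,9} for the 21 down — contradiction. So R1C2 = 8.
R3C2 = 18 − 9 = 9 completes the 18 down.

2 1 8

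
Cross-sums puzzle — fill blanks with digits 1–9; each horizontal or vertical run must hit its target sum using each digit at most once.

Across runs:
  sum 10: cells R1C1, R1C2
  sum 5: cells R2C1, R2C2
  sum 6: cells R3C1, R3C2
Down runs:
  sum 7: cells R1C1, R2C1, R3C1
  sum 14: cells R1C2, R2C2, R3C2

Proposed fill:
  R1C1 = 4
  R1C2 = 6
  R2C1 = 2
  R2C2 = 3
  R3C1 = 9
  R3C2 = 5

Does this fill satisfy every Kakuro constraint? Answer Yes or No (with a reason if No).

No — the down run R1C1–R3C1 sums to 15, not 7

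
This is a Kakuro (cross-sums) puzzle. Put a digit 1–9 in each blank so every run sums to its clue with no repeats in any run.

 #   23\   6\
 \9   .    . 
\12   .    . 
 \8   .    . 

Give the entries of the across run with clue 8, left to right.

23 in 3 cells must be {6,8,9}; 6 in 3 cells must be {1,2,3}.
The 12 across and the 6 down share only 3, so R2C2 = 3.
The 8 across and the 23 down share only 6, so R3C1 = 6.
R3C2 = 8 − 6 = 2 completes the 8 across.
R1C1 = 8: the only remaining digit allowed by both the 9 across and the 23 down.
R1C2 = 9 − 8 = 1 completes the 9 across.
R2C1 = 12 − 3 = 9 completes the 12 across.

6 2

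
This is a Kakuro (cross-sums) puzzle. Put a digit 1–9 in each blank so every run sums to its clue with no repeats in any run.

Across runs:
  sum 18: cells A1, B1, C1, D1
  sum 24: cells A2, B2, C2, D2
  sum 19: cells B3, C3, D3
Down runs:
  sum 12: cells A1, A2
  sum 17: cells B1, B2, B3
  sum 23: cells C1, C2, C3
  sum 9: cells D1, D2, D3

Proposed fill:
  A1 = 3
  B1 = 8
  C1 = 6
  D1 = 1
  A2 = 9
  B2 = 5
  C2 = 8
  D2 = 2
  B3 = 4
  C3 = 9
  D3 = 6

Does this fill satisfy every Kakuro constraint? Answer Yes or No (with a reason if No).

Yes

Across: 3+8+6+1=18; 9+5+8+2=24; 4+9+6=19. Down: 3+9=12; 8+5+4=17; 6+8+9=23; 1+2+6=9. No digit repeats within any run.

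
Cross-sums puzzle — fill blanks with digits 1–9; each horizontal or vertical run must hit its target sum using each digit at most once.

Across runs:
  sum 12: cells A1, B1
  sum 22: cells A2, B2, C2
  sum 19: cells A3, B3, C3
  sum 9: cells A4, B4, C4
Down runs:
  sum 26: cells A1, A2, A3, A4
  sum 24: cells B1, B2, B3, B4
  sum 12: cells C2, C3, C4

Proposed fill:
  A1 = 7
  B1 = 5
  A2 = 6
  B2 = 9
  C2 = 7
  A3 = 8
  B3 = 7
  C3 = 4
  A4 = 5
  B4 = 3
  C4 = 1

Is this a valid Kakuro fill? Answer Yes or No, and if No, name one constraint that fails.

Yes

Across: 7+5=12; 6+9+7=22; 8+7+4=19; 5+3+1=9. Down: 7+6+8+5=26; 5+9+7+3=24; 7+4+1=12. No digit repeats within any run.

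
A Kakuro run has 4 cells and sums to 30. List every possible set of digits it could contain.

{6,7,8,9}

4 distinct digits from 1–9 sum between 10 and 30.
Only one set works: {6,7,8,9}.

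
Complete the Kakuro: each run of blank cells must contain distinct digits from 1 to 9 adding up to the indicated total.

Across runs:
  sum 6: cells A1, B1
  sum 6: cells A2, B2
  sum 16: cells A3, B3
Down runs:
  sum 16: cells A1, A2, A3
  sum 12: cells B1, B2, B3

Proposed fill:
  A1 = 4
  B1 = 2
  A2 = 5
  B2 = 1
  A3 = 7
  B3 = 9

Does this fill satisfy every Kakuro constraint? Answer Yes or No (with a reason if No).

Yes

Across: 4+2=6; 5+1=6; 7+9=16. Down: 4+5+7=16; 2+1+9=12. No digit repeats within any run.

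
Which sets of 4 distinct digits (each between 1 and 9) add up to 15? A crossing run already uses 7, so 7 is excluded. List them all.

{1,2,3,9}; {1,2,4,8}; {1,3,5,6}; {2,3,4,6}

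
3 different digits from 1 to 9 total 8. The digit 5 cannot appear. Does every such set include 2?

No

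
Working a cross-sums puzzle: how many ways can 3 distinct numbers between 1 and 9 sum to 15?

8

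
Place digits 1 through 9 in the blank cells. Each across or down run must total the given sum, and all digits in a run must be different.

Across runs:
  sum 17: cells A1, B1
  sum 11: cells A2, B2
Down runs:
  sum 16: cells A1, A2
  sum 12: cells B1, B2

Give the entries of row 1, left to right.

17 in 2 cells must be {8,9}; 16 in 2 cells must be {7,9}.
The 17 across and the 16 down share only 9, so A1 = 9.
B1 = 17 − 9 = 8 completes the 17 across.
A2 = 16 − 9 = 7 completes the 16 down.
B2 = 11 − 7 = 4 completes the 11 across.

9, 8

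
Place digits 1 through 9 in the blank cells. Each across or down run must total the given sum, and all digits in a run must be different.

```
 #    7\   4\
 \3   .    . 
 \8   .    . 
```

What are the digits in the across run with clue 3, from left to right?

2, 1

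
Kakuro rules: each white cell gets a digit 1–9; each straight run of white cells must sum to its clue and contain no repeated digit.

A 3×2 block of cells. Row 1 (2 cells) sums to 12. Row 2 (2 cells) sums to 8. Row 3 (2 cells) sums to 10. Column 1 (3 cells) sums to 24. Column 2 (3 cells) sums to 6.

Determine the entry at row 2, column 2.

24 in 3 cells must be {7,8,9}; 6 in 3 cells must be {1,2,3}.
The 12 across and the 6 down share only 3, so (1,2) = 3.
The 8 across and the 24 down share only 7, so (2,1) = 7.
(2,2) = 8 − 7 = 1 completes the 8 across.
(3,2) = 6 − 4 = 2 completes the 6 down.
(1,1) = 12 − 3 = 9 completes the 12 across.
(3,1) = 10 − 2 = 8 completes the 10 across.

1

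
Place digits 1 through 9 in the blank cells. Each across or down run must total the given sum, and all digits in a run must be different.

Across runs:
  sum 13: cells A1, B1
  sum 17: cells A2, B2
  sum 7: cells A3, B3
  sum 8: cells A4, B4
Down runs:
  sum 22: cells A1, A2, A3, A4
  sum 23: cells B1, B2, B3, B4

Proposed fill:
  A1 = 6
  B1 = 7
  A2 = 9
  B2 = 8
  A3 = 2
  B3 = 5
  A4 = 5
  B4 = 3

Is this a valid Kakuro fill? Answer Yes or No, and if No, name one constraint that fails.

Across: 6+7=13; 9+8=17; 2+5=7; 5+3=8. Down: 6+9+2+5=22; 7+8+5+3=23. No digit repeats within any run.

Yes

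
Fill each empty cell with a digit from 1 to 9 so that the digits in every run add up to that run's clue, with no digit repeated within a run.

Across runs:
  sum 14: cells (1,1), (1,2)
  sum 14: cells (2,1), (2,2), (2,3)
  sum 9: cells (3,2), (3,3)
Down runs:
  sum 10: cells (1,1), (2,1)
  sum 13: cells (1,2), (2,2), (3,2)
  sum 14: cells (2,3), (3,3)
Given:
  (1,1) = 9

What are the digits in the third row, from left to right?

(1,2) = 14 − 9 = 5 completes the 14 across.
(2,1) = 10 − 9 = 1 completes the 10 down.
No cell is forced outright now. (2,2) can only be 6 or 7 (the digits allowed by both its 14 across and its 13 down). If (2,2) = 6: then (2,3) would have to be in {7} for the 14 across but in {5,6,8,9} for the 14 down — contradiction. So (2,2) = 7.
(2,3) = 14 − 8 = 6 completes the 14 across.
(3,2) = 13 − 12 = 1 completes the 13 down.
(3,3) = 9 − 1 = 8 completes the 9 across.

1 8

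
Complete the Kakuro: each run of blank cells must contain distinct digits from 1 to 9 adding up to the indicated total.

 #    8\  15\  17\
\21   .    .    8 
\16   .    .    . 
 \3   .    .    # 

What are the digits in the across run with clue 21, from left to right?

3 in 2 cells must be {1,2}; 17 in 2 cells must be {8,9}.
Given what's placed, R1C1 must be 4 to fit the 21 across and 8 down.
R1C2 = 21 − 12 = 9 completes the 21 across.
R2C3 = 17 − 8 = 9 completes the 17 down.
Given what's placed, R3C1 must be 1 to fit the 3 across and 8 down.
R3C2 = 3 − 1 = 2 completes the 3 across.
R2C1 = 8 − 5 = 3 completes the 8 down.
R2C2 = 16 − 12 = 4 completes the 16 across.

4, 9, 8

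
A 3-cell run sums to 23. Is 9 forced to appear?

The only way to make 23 from 3 distinct digits is {6,8,9}, which contains 9.

Yes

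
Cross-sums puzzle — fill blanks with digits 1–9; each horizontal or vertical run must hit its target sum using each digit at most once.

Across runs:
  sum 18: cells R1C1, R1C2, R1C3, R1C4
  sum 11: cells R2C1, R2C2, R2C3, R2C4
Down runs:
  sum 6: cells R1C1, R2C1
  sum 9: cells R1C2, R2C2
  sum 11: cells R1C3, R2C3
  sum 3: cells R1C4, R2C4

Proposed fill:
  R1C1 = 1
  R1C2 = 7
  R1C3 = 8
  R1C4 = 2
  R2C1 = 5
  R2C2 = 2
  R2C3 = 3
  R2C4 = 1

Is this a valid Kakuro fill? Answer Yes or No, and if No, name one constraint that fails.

Yes

Across: 1+7+8+2=18; 5+2+3+1=11. Down: 1+5=6; 7+2=9; 8+3=11; 2+1=3. No digit repeats within any run.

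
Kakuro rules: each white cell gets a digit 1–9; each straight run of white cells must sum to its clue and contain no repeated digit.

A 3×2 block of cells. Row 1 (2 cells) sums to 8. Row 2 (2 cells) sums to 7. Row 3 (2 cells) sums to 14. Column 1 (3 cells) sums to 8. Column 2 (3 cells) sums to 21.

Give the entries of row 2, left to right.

The 14 across and the 8 down share only 5, so (3,1) = 5.
(3,2) = 14 − 5 = 9 completes the 14 across.
Nothing is forced directly, so branch on (1,1), whose candidates are 1 or 2. If (1,1) = 2: then (1,2) would have to be in {6} for the 8 across but in {4,5,7,8} for the 21 down — contradiction. So (1,1) = 1.
(1,2) = 8 − 1 = 7 completes the 8 across.
(2,1) = 8 − 6 = 2 completes the 8 down.
(2,2) = 7 − 2 = 5 completes the 7 across.

2 5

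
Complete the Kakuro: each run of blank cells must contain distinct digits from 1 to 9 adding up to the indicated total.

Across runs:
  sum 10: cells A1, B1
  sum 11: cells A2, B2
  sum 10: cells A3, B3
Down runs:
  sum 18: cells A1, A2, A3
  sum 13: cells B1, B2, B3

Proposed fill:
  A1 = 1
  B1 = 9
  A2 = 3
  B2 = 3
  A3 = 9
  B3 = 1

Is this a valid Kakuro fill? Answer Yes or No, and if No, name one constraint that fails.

No — the across run A2–B2 sums to 6, not 11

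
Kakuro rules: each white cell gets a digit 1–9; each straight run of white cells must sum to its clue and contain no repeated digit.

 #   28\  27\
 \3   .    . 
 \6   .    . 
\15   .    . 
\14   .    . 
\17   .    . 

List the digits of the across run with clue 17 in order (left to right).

9 8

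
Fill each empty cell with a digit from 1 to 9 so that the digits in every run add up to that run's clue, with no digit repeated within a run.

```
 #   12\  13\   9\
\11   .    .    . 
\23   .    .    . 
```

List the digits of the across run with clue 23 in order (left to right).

9 6 8

23 in 3 cells must be {6,8,9}.
Nothing is forced directly, so branch on R2C1, whose candidates are 8 or 9. If R2C1 = 8: that forces R1C1 = 4, R2C3 = 6, after which R1C3 would have to be in {1,2,5,6} for the 11 across but in {3} for the 9 down — contradiction. So R2C1 = 9.
R1C1 = 12 − 9 = 3 completes the 12 down.
Nothing is forced directly, so branch on R2C2, whose candidates are 6 or 8. If R2C2 = 8: then R1C2 would have to be in {1,2,6,7} for the 11 across but in {5} for the 13 down — contradiction. So R2C2 = 6.
R1C2 = 13 − 6 = 7 completes the 13 down.
R1C3 = 11 − 10 = 1 completes the 11 across.
R2C3 = 23 − 15 = 8 completes the 23 across.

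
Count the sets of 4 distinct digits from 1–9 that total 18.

11

4 distinct digits from 1–9 sum between 10 and 30.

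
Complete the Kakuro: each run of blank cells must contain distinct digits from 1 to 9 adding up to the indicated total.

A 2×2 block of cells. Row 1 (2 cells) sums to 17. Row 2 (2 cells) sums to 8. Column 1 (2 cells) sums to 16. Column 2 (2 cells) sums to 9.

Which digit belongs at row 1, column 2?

17 in 2 cells must be {8,9}; 16 in 2 cells must be {7,9}.
The 17 across and the 16 down share only 9, so (1,1) = 9.
(1,2) = 17 − 9 = 8 completes the 17 across.
(2,1) = 16 − 9 = 7 completes the 16 down.
(2,2) = 8 − 7 = 1 completes the 8 across.

8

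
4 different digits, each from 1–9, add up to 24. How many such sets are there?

4 distinct digits from 1–9 sum between 10 and 30.

8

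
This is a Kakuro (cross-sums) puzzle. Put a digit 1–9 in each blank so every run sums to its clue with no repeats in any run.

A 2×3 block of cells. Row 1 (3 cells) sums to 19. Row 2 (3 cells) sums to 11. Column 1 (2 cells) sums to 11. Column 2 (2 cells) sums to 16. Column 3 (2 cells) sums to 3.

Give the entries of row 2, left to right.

3 7 1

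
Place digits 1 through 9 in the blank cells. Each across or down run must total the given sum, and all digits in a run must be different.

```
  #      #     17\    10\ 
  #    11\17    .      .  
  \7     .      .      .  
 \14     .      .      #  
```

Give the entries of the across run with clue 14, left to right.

9, 5

17 in 2 cells must be {8,9}; 7 in 3 cells must be {1,2,4}.
Nothing is forced directly, so branch on R2C1, whose candidates are 2 or 4. If R2C1 = 4: then R3C1 would have to be in {5,6,8,9} for the 14 across but in {7} for the 11 down — contradiction. So R2C1 = 2.
R3C1 = 11 − 2 = 9 completes the 11 down.
R3C2 = 14 − 9 = 5 completes the 14 across.
R2C2 = 4: the only remaining digit allowed by both the 7 across and the 17 down.
R2C3 = 7 − 6 = 1 completes the 7 across.
R1C2 = 17 − 9 = 8 completes the 17 down.
R1C3 = 17 − 8 = 9 completes the 17 across.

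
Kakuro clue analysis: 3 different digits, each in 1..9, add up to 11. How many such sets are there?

5

3 distinct digits from 1–9 sum between 6 and 24.
Enumerating: {1,2,8}, {1,3,7}, {1,4,6}, {2,3,6}, {2,4,5}.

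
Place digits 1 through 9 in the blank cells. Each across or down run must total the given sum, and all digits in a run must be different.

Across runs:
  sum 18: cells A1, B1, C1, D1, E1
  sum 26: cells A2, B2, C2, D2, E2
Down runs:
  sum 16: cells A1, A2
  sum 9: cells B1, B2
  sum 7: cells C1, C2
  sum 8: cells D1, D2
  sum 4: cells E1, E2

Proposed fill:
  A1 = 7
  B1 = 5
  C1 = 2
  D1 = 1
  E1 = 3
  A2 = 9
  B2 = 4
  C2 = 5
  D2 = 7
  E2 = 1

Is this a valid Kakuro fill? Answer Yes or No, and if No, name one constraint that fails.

Yes

Across: 7+5+2+1+3=18; 9+4+5+7+1=26. Down: 7+9=16; 5+4=9; 2+5=7; 1+7=8; 3+1=4. No digit repeats within any run.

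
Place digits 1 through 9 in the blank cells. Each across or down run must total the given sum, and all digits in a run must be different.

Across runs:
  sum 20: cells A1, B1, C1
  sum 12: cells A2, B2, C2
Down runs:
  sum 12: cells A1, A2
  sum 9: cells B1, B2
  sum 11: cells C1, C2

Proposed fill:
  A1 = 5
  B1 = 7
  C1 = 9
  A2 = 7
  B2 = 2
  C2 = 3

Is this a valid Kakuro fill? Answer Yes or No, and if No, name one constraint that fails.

No — the across run A1–C1 sums to 21, not 20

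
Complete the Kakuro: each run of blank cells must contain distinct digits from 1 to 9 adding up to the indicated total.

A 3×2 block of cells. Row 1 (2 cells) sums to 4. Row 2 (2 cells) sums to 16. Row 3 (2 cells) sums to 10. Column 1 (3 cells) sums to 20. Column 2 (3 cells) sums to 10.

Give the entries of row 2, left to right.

9 7

4 in 2 cells must be {1,3}; 16 in 2 cells must be {7,9}.
The 4 across and the 20 down share only 3, so (1,1) = 3.
(1,2) = 4 − 3 = 1 completes the 4 across.
Given what's placed, (2,1) must be 9 to fit the 16 across and 20 down.
(2,2) = 16 − 9 = 7 completes the 16 across.
(3,1) = 20 − 12 = 8 completes the 20 down.
(3,2) = 10 − 8 = 2 completes the 10 across.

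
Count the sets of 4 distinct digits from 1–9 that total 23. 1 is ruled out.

4 distinct digits from 1–9 sum between 10 and 30.
Dropping sets that contain 1.

7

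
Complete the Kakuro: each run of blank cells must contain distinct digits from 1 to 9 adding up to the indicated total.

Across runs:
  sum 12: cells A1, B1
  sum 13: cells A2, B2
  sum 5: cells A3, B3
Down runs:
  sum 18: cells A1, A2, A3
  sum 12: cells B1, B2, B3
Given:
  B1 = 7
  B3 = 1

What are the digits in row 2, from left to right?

A1 = 12 − 7 = 5 completes the 12 across.
B2 = 12 − 8 = 4 completes the 12 down.
A3 = 5 − 1 = 4 completes the 5 across.
A2 = 13 − 4 = 9 completes the 13 across.

9, 4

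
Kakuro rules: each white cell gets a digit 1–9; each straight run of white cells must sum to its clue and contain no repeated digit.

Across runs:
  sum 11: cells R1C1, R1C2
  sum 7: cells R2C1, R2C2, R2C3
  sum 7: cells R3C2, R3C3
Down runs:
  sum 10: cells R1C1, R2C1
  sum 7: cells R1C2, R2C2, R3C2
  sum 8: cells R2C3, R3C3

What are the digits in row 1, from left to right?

7 in 3 cells must be {1,2,4}.
Nothing is forced directly, so branch on R2C3, whose candidates are 1 or 2. If R2C3 = 1: then R3C3 would have to be in {1,2,3,4,5,6} for the 7 across but in {7} for the 8 down — contradiction. So R2C3 = 2.
R3C3 = 8 − 2 = 6 completes the 8 down.
R3C2 = 7 − 6 = 1 completes the 7 across.
R2C2 = 4: the only remaining digit allowed by both the 7 across and the 7 down.
R1C2 = 7 − 5 = 2 completes the 7 down.
R2C1 = 7 − 6 = 1 completes the 7 across.
R1C1 = 11 − 2 = 9 completes the 11 across.

9 2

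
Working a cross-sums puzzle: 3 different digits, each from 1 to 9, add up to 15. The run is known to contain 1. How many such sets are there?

2

3 distinct digits from 1–9 sum between 6 and 24.
Keeping only sets containing 1.
Enumerating: {1,5,9}, {1,6,8}.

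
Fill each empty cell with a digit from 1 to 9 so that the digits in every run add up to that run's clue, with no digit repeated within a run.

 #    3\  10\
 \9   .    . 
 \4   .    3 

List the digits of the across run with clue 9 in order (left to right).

4 in 2 cells must be {1,3}; 3 in 2 cells must be {1,2}.
R1C2 = 10 − 3 = 7 completes the 10 down.
R2C1 = 4 − 3 = 1 completes the 4 across.
R1C1 = 9 − 7 = 2 completes the 9 across.

2, 7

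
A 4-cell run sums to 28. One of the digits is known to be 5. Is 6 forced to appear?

Yes

The only way to make 28 from 4 distinct digits under that restriction is {5,6,8,9}, which contains 6.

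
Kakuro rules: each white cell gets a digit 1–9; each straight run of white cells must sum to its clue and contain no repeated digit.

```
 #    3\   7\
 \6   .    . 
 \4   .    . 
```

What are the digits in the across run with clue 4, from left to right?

4 in 2 cells must be {1,3}; 3 in 2 cells must be {1,2}.
The 4 across and the 3 down share only 1, so R2C1 = 1.
R2C2 = 4 − 1 = 3 completes the 4 across.
R1C1 = 3 − 1 = 2 completes the 3 down.
R1C2 = 6 − 2 = 4 completes the 6 across.

1, 3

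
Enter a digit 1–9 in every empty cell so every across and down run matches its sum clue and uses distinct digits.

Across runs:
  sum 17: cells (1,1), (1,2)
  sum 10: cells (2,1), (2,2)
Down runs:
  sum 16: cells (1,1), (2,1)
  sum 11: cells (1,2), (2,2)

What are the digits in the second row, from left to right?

17 in 2 cells must be {8,9}; 16 in 2 cells must be {7,9}.
The 17 across and the 16 down share only 9, so (1,1) = 9.
(1,2) = 17 − 9 = 8 completes the 17 across.
(2,1) = 16 − 9 = 7 completes the 16 down.
(2,2) = 10 − 7 = 3 completes the 10 across.

7 3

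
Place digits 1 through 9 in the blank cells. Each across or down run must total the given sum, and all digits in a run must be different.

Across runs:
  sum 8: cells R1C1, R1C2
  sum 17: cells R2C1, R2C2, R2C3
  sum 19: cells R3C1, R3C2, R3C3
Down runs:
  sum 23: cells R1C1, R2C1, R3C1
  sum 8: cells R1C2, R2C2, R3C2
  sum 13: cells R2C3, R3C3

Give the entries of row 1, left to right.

6, 2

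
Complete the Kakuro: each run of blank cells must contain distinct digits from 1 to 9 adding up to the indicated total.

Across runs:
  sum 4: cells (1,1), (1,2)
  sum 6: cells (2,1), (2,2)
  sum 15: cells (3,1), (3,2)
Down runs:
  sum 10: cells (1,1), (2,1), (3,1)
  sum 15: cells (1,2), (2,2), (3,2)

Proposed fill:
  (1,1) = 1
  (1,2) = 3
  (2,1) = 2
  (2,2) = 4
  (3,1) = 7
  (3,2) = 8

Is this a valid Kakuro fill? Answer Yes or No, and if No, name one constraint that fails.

Across: 1+3=4; 2+4=6; 7+8=15. Down: 1+2+7=10; 3+4+8=15. No digit repeats within any run.

Yes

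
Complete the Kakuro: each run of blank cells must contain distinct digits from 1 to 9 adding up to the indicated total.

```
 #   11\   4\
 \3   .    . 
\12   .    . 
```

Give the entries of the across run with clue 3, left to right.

2 1

3 in 2 cells must be {1,2}; 4 in 2 cells must be {1,3}.
The 3 across and the 11 down share only 2, so R1C1 = 2.
R1C2 = 3 − 2 = 1 completes the 3 across.
R2C1 = 11 − 2 = 9 completes the 11 down.
R2C2 = 12 − 9 = 3 completes the 12 across.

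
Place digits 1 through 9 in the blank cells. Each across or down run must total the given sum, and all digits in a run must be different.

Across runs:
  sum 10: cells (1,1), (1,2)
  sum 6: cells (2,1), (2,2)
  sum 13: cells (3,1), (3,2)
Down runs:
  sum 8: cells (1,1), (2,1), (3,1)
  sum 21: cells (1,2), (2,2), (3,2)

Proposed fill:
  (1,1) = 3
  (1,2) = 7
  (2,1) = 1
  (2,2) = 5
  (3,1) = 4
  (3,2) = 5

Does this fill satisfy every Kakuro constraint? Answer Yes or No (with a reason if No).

No — the down run (1,2)–(3,2) sums to 17, not 21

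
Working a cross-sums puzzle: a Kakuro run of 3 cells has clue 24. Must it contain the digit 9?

Yes

The only way to make 24 from 3 distinct digits is {7,8,9}, which contains 9.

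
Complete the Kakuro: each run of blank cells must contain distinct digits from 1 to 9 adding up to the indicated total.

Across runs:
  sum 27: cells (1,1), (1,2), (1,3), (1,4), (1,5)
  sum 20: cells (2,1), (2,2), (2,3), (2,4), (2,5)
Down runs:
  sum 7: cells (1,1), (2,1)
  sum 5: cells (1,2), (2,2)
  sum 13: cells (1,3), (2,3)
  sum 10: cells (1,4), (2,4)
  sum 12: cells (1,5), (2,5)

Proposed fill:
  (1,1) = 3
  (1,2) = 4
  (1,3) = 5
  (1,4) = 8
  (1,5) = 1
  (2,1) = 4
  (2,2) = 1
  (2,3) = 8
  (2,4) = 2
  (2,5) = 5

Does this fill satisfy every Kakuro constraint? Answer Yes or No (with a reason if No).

No — the down run (1,5)–(2,5) sums to 6, not 12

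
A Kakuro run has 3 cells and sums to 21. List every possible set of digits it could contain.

3 distinct digits from 1–9 sum between 6 and 24.

{4,8,9}; {5,7,9}; {6,7,8}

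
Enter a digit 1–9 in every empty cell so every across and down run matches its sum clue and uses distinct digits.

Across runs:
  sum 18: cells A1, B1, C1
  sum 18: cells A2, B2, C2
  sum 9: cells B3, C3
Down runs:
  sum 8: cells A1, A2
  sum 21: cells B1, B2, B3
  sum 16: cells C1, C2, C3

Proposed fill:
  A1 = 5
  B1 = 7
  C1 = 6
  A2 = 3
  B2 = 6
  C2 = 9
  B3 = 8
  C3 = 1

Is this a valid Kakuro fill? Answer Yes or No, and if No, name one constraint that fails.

Across: 5+7+6=18; 3+6+9=18; 8+1=9. Down: 5+3=8; 7+6+8=21; 6+9+1=16. No digit repeats within any run.

Yes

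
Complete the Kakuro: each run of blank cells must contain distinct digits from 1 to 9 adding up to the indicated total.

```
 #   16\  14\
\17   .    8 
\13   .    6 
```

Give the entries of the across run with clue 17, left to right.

17 in 2 cells must be {8,9}; 16 in 2 cells must be {7,9}.
R1C1 = 17 − 8 = 9 completes the 17 across.
R2C1 = 13 − 6 = 7 completes the 13 across.

9 8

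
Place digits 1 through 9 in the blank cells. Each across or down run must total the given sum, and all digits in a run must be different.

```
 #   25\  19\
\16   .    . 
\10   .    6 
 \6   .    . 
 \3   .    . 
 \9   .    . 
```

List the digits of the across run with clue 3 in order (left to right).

1 2

16 in 2 cells must be {7,9}; 3 in 2 cells must be {1,2}.
R1C2 = 7: the only remaining digit allowed by both the 16 across and the 19 down.
R2C1 = 10 − 6 = 4 completes the 10 across.
R1C1 = 16 − 7 = 9 completes the 16 across.
Nothing is forced directly, so branch on R3C2, whose candidates are 1 or 2. If R3C2 = 2: then R3C1 would have to be in {4} for the 6 across but in {1,2,3,5,6,7,8} for the 25 down — contradiction. So R3C2 = 1.
R3C1 = 6 − 1 = 5 completes the 6 across.
Given what's placed, R4C1 must be 1 to fit the 3 across and 25 down.
R4C2 = 3 − 1 = 2 completes the 3 across.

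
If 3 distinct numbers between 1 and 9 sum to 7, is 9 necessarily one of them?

No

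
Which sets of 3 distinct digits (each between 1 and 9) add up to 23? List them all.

3 distinct digits from 1–9 sum between 6 and 24.
Only one set works: {6,8,9}.

{6,8,9}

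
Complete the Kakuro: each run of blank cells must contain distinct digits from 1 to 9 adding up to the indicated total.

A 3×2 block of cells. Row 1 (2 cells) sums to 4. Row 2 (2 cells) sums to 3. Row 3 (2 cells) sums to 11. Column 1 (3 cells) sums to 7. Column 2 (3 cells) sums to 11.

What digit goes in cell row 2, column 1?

2

4 in 2 cells must be {1,3}; 3 in 2 cells must be {1,2}; 7 in 3 cells must be {1,2,4}.
The 4 across and the 7 down share only 1, so (1,1) = 1.
(1,2) = 4 − 1 = 3 completes the 4 across.
Given what's placed, (2,1) must be 2 to fit the 3 across and 7 down.
(2,2) = 3 − 2 = 1 completes the 3 across.
(3,1) = 7 − 3 = 4 completes the 7 down.
(3,2) = 11 − 4 = 7 completes the 11 across.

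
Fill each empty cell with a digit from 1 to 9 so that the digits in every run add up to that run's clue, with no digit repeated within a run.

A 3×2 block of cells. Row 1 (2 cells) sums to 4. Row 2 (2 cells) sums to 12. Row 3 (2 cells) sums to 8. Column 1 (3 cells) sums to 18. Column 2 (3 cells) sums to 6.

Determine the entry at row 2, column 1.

9

4 in 2 cells must be {1,3}; 6 in 3 cells must be {1,2,3}.
The 12 across and the 6 down share only 3, so (2,2) = 3.
Given what's placed, (1,2) must be 1 to fit the 4 across and 6 down.
(2,1) = 12 − 3 = 9 completes the 12 across.
(3,2) = 6 − 4 = 2 completes the 6 down.
(1,1) = 4 − 1 = 3 completes the 4 across.
(3,1) = 8 − 2 = 6 completes the 8 across.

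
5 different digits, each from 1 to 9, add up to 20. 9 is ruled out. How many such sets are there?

5 distinct digits from 1–9 sum between 15 and 35.
Dropping sets that contain 9.
Enumerating: {1,2,3,6,8}, {1,2,4,5,8}, {1,2,4,6,7}, {1,3,4,5,7}, {2,3,4,5,6}.

5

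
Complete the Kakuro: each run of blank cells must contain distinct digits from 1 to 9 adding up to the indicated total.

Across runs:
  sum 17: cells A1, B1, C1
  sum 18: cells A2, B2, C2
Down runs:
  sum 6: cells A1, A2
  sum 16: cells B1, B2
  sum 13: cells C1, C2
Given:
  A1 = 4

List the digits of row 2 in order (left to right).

2, 9, 7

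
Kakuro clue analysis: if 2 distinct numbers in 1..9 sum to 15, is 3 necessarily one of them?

Counterexample: {6,9} sums to 15 without using 3.

No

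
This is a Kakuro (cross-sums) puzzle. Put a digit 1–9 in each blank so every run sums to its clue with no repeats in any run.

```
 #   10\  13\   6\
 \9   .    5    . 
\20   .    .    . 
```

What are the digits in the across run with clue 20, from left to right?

Given what's placed, R1C3 must be 1 to fit the 9 across and 6 down.
R2C2 = 13 − 5 = 8 completes the 13 down.
R2C3 = 6 − 1 = 5 completes the 6 down.
R1C1 = 9 − 6 = 3 completes the 9 across.
R2C1 = 20 − 13 = 7 completes the 20 across.

7, 8, 5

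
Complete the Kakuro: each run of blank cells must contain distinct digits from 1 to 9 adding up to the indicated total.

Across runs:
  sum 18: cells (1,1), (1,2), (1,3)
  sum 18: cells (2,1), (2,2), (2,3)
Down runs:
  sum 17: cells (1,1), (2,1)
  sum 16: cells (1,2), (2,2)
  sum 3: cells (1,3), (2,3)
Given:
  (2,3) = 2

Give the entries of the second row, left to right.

17 in 2 cells must be {8,9}; 16 in 2 cells must be {7,9}; 3 in 2 cells must be {1,2}.
(1,3) = 3 − 2 = 1 completes the 3 down.
(2,1) = 9: the only remaining digit allowed by both the 18 across and the 17 down.
(2,2) = 18 − 11 = 7 completes the 18 across.
(1,1) = 17 − 9 = 8 completes the 17 down.
(1,2) = 18 − 9 = 9 completes the 18 across.

9 7 2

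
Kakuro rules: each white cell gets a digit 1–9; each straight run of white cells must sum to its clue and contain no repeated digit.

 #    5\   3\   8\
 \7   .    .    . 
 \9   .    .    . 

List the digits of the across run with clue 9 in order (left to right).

7 in 3 cells must be {1,2,4}; 3 in 2 cells must be {1,2}.
Nothing is forced directly, so branch on R1C2, whose candidates are 1 or 2. If R1C2 = 2: that forces R1C3 = 1, R2C2 = 1, after which R2C3 would have to be in {2,3,5,6} for the 9 across but in {7} for the 8 down — contradiction. So R1C2 = 1.
Given what's placed, R1C3 must be 2 to fit the 7 across and 8 down.
R2C2 = 3 − 1 = 2 completes the 3 down.
R2C3 = 8 − 2 = 6 completes the 8 down.
R1C1 = 7 − 3 = 4 completes the 7 across.
R2C1 = 9 − 8 = 1 completes the 9 across.

1 2 6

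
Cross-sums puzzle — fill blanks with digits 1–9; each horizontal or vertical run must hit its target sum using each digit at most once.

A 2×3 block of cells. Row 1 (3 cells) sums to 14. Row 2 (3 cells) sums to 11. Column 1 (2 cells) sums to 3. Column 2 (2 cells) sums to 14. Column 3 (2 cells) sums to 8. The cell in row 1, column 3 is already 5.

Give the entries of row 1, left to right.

3 in 2 cells must be {1,2}.
(2,3) = 8 − 5 = 3 completes the 8 down.
Given what's placed, (2,2) must be 6 to fit the 11 across and 14 down.
(1,2) = 14 − 6 = 8 completes the 14 down.
(2,1) = 11 − 9 = 2 completes the 11 across.
(1,1) = 14 − 13 = 1 completes the 14 across.

1, 8, 5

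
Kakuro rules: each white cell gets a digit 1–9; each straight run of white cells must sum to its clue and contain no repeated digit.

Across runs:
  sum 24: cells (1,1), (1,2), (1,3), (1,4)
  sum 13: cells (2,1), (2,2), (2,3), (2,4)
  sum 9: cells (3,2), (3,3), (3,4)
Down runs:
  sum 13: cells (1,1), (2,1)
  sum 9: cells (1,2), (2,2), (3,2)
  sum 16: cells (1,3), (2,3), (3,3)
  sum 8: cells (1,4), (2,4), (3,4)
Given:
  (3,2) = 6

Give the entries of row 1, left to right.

9 2 8 5

Nothing is forced directly, so branch on (1,2), whose candidates are 1 or 2. If (1,2) = 1: then (1,4) would have to be in {6,8,9} for the 24 across but in {1,2,3,4,5} for the 8 down — contradiction. So (1,2) = 2.
(1,4) = 5: the only remaining digit allowed by both the 24 across and the 8 down.
(2,2) = 9 − 8 = 1 completes the 9 down.
Given what's placed, (2,4) must be 2 to fit the 13 across and 8 down.
(3,4) = 8 − 7 = 1 completes the 8 down.
(3,3) = 9 − 7 = 2 completes the 9 across.
(2,3) = 6: the only remaining digit allowed by both the 13 across and the 16 down.
(1,3) = 16 − 8 = 8 completes the 16 down.
(2,1) = 13 − 9 = 4 completes the 13 across.
(1,1) = 24 − 15 = 9 completes the 24 across.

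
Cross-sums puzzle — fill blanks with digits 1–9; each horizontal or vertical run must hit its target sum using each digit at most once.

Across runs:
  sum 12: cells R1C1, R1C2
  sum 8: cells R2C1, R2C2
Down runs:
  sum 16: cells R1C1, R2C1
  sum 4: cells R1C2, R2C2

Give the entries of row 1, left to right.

9 3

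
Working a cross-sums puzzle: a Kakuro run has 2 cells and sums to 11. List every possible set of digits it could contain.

2 distinct digits from 1–9 sum between 3 and 17.

{2,9}; {3,8}; {4,7}; {5,6}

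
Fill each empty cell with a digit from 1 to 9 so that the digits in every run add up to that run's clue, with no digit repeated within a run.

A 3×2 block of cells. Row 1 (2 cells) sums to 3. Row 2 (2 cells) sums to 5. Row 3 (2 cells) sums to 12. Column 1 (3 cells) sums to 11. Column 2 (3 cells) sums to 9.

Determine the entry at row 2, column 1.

3 in 2 cells must be {1,2}.
Nothing is forced directly, so branch on (3,2), whose candidates are 3 or 4 or 5. If (3,2) = 3: then (3,1) would have to be in {9} for the 12 across but in {1,2,3,4,5,6,7,8} for the 11 down — contradiction. If (3,2) = 5: that forces (1,2) = 1, (2,2) = 3, (3,1) = 7, after which (1,1) would have to be in {2} for the 3 across but in {1,3} for the 11 down — contradiction. So (3,2) = 4.
Given what's placed, (1,2) must be 2 to fit the 3 across and 9 down.
(2,2) = 9 − 6 = 3 completes the 9 down.
(3,1) = 12 − 4 = 8 completes the 12 across.
(1,1) = 3 − 2 = 1 completes the 3 across.
(2,1) = 5 − 3 = 2 completes the 5 across.

2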